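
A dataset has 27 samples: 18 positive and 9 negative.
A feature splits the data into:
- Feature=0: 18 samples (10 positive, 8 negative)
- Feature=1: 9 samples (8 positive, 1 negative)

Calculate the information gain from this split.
0.0898 bits

Information Gain = H(Y) - H(Y|Feature)

Before split:
P(positive) = 18/27 = 0.6667
H(Y) = 0.9183 bits

After split:
Feature=0: H = 0.9911 bits (weight = 18/27)
Feature=1: H = 0.5033 bits (weight = 9/27)
H(Y|Feature) = (18/27)×0.9911 + (9/27)×0.5033 = 0.8285 bits

Information Gain = 0.9183 - 0.8285 = 0.0898 bits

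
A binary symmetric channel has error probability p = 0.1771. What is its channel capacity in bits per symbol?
0.3263 bits

For a binary symmetric channel (BSC) with error probability p:
Capacity C = 1 - H(p) bits per symbol

where H(p) = -p log₂(p) - (1-p) log₂(1-p) is the binary entropy function.

H(0.1771) = 0.6737 bits
C = 1 - 0.6737 = 0.3263 bits per symbol

This means we can reliably transmit up to 0.3263 bits of information per channel use.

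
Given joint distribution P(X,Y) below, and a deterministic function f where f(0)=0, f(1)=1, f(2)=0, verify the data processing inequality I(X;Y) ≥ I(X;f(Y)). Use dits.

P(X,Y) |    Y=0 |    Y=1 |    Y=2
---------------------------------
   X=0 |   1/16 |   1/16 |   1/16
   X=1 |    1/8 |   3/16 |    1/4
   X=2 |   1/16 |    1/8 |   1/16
I(X;Y) = 0.0085, I(X;f(Y)) = 0.0047, inequality holds: 0.0085 ≥ 0.0047

Data Processing Inequality: For any Markov chain X → Y → Z, we have I(X;Y) ≥ I(X;Z).

Here Z = f(Y) is a deterministic function of Y, forming X → Y → Z.

Original I(X;Y) = 0.0085 dits

After applying f:
P(X,Z) where Z=f(Y):
- P(X,Z=0) = P(X,Y=0) + P(X,Y=2)
- P(X,Z=1) = P(X,Y=1)

I(X;Z) = I(X;f(Y)) = 0.0047 dits

Verification: 0.0085 ≥ 0.0047 ✓

Information cannot be created by processing; the function f can only lose information about X.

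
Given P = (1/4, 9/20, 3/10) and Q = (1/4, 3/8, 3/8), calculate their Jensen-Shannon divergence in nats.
0.0038 nats

Jensen-Shannon divergence is:
JSD(P||Q) = 0.5 × D_KL(P||M) + 0.5 × D_KL(Q||M)
where M = 0.5 × (P + Q) is the mixture distribution.

M = 0.5 × (1/4, 9/20, 3/10) + 0.5 × (1/4, 3/8, 3/8) = (1/4, 0.4125, 0.3375)

D_KL(P||M) = 0.0038 nats
D_KL(Q||M) = 0.0038 nats

JSD(P||Q) = 0.5 × 0.0038 + 0.5 × 0.0038 = 0.0038 nats

Unlike KL divergence, JSD is symmetric and bounded: 0 ≤ JSD ≤ log(2).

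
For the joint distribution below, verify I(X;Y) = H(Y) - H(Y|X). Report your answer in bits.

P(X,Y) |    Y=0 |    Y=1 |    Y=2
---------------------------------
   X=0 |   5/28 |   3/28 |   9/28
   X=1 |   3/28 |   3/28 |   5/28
I(X;Y) = 0.0095 bits

Mutual information has multiple equivalent forms:
- I(X;Y) = H(X) - H(X|Y)
- I(X;Y) = H(Y) - H(Y|X)
- I(X;Y) = H(X) + H(Y) - H(X,Y)

Computing all quantities:
H(X) = 0.9666, H(Y) = 1.4926, H(X,Y) = 2.4497
H(X|Y) = 0.9571, H(Y|X) = 1.4831

Verification:
H(X) - H(X|Y) = 0.9666 - 0.9571 = 0.0095
H(Y) - H(Y|X) = 1.4926 - 1.4831 = 0.0095
H(X) + H(Y) - H(X,Y) = 0.9666 + 1.4926 - 2.4497 = 0.0095

All forms give I(X;Y) = 0.0095 bits. ✓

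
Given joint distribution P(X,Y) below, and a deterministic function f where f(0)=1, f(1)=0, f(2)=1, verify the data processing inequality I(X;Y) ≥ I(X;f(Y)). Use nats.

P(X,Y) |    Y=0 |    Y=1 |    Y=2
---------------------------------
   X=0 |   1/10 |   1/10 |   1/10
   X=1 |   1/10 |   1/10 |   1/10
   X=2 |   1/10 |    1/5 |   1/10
I(X;Y) = 0.0138, I(X;f(Y)) = 0.0138, inequality holds: 0.0138 ≥ 0.0138

Data Processing Inequality: For any Markov chain X → Y → Z, we have I(X;Y) ≥ I(X;Z).

Here Z = f(Y) is a deterministic function of Y, forming X → Y → Z.

Original I(X;Y) = 0.0138 nats

After applying f:
P(X,Z) where Z=f(Y):
- P(X,Z=0) = P(X,Y=1)
- P(X,Z=1) = P(X,Y=0) + P(X,Y=2)

I(X;Z) = I(X;f(Y)) = 0.0138 nats

Verification: 0.0138 ≥ 0.0138 ✓

Information cannot be created by processing; the function f can only lose information about X.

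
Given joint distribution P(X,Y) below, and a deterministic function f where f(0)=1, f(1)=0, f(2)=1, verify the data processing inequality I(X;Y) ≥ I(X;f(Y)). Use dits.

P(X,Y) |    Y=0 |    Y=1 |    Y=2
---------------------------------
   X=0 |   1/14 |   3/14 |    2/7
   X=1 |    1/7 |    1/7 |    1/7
I(X;Y) = 0.0145, I(X;f(Y)) = 0.0004, inequality holds: 0.0145 ≥ 0.0004

Data Processing Inequality: For any Markov chain X → Y → Z, we have I(X;Y) ≥ I(X;Z).

Here Z = f(Y) is a deterministic function of Y, forming X → Y → Z.

Original I(X;Y) = 0.0145 dits

After applying f:
P(X,Z) where Z=f(Y):
- P(X,Z=0) = P(X,Y=1)
- P(X,Z=1) = P(X,Y=0) + P(X,Y=2)

I(X;Z) = I(X;f(Y)) = 0.0004 dits

Verification: 0.0145 ≥ 0.0004 ✓

Information cannot be created by processing; the function f can only lose information about X.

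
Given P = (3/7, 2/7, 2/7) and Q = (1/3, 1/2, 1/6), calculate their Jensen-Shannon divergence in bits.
0.0371 bits

Jensen-Shannon divergence is:
JSD(P||Q) = 0.5 × D_KL(P||M) + 0.5 × D_KL(Q||M)
where M = 0.5 × (P + Q) is the mixture distribution.

M = 0.5 × (3/7, 2/7, 2/7) + 0.5 × (1/3, 1/2, 1/6) = (8/21, 11/28, 0.22619)

D_KL(P||M) = 0.0379 bits
D_KL(Q||M) = 0.0363 bits

JSD(P||Q) = 0.5 × 0.0379 + 0.5 × 0.0363 = 0.0371 bits

Unlike KL divergence, JSD is symmetric and bounded: 0 ≤ JSD ≤ log(2).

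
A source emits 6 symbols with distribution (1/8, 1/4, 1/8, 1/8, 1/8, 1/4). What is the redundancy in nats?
0.0589 nats

Redundancy measures how far a source is from maximum entropy:
R = H_max - H(X)

Maximum entropy for 6 symbols: H_max = log_e(6) = 1.7918 nats
Actual entropy: H(X) = 1.7329 nats
Redundancy: R = 1.7918 - 1.7329 = 0.0589 nats

This redundancy represents potential for compression: the source could be compressed by 0.0589 nats per symbol.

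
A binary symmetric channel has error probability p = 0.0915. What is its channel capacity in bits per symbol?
0.5585 bits

For a binary symmetric channel (BSC) with error probability p:
Capacity C = 1 - H(p) bits per symbol

where H(p) = -p log₂(p) - (1-p) log₂(1-p) is the binary entropy function.

H(0.0915) = 0.4415 bits
C = 1 - 0.4415 = 0.5585 bits per symbol

This means we can reliably transmit up to 0.5585 bits of information per channel use.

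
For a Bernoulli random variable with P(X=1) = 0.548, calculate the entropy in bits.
0.9933 bits

The binary entropy function is:
H(p) = -p log(p) - (1-p) log(1-p)

H(0.548) = -0.548 × log_2(0.548) - 0.452 × log_2(0.452)
H(0.548) = 0.9933 bits

Note: Binary entropy is maximized at p=0.5 (H=1 bit) and minimized at p=0 or p=1 (H=0).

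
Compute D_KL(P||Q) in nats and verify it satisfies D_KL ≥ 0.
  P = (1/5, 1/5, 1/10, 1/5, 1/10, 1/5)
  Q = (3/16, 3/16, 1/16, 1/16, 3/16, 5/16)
0.1533 nats

KL divergence satisfies the Gibbs inequality: D_KL(P||Q) ≥ 0 for all distributions P, Q.

D_KL(P||Q) = Σ p(x) log(p(x)/q(x))
Term by term:
  x=0: 1/5 × log_e[(1/5)/(3/16)] = 0.0129
  x=1: 1/5 × log_e[(1/5)/(3/16)] = 0.0129
  x=2: 1/10 × log_e[(1/10)/(1/16)] = 0.0470
  x=3: 1/5 × log_e[(1/5)/(1/16)] = 0.2326
  x=4: 1/10 × log_e[(1/10)/(3/16)] = -0.0629
  x=5: 1/5 × log_e[(1/5)/(5/16)] = -0.0893
D_KL(P||Q) = 0.1533 nats

D_KL(P||Q) = 0.1533 ≥ 0 ✓

This non-negativity is a fundamental property: relative entropy cannot be negative because it measures how different Q is from P.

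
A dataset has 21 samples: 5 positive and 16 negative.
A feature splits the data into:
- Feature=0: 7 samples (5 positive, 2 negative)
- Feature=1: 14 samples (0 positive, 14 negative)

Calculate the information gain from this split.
0.5042 bits

Information Gain = H(Y) - H(Y|Feature)

Before split:
P(positive) = 5/21 = 0.2381
H(Y) = 0.7919 bits

After split:
Feature=0: H = 0.8631 bits (weight = 7/21)
Feature=1: H = 0.0000 bits (weight = 14/21)
H(Y|Feature) = (7/21)×0.8631 + (14/21)×0.0000 = 0.2877 bits

Information Gain = 0.7919 - 0.2877 = 0.5042 bits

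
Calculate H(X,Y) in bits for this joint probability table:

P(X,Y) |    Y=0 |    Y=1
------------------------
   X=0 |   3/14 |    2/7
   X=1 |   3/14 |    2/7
1.9852 bits

Joint entropy is H(X,Y) = -Σ_{x,y} p(x,y) log p(x,y).

Summing over all non-zero entries:
H(X,Y) = -[3/14·log_2(3/14) + 2/7·log_2(2/7) + 3/14·log_2(3/14) + 2/7·log_2(2/7)]
H(X,Y) = 1.9852 bits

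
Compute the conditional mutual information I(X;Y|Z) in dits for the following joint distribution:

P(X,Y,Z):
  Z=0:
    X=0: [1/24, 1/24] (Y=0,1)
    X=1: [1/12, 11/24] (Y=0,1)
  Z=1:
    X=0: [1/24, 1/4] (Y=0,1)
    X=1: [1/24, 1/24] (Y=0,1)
0.0190 dits

Conditional mutual information: I(X;Y|Z) = H(X|Z) + H(Y|Z) - H(X,Y|Z)

H(Z) = 0.2873
H(X,Z) = 0.4802 → H(X|Z) = 0.1929
H(Y,Z) = 0.5094 → H(Y|Z) = 0.2221
H(X,Y,Z) = 0.6833 → H(X,Y|Z) = 0.3960

I(X;Y|Z) = 0.1929 + 0.2221 - 0.3960 = 0.0190 dits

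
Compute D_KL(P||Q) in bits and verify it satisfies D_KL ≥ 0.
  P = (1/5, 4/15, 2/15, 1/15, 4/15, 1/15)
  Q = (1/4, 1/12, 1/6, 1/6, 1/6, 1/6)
0.3447 bits

KL divergence satisfies the Gibbs inequality: D_KL(P||Q) ≥ 0 for all distributions P, Q.

D_KL(P||Q) = Σ p(x) log(p(x)/q(x))
Term by term:
  x=0: 1/5 × log_2[(1/5)/(1/4)] = -0.0644
  x=1: 4/15 × log_2[(4/15)/(1/12)] = 0.4475
  x=2: 2/15 × log_2[(2/15)/(1/6)] = -0.0429
  x=3: 1/15 × log_2[(1/15)/(1/6)] = -0.0881
  x=4: 4/15 × log_2[(4/15)/(1/6)] = 0.1808
  x=5: 1/15 × log_2[(1/15)/(1/6)] = -0.0881
D_KL(P||Q) = 0.3447 bits

D_KL(P||Q) = 0.3447 ≥ 0 ✓

This non-negativity is a fundamental property: relative entropy cannot be negative because it measures how different Q is from P.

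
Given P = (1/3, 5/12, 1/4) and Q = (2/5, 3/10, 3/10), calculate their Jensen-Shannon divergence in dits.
0.0032 dits

Jensen-Shannon divergence is:
JSD(P||Q) = 0.5 × D_KL(P||M) + 0.5 × D_KL(Q||M)
where M = 0.5 × (P + Q) is the mixture distribution.

M = 0.5 × (1/3, 5/12, 1/4) + 0.5 × (2/5, 3/10, 3/10) = (11/30, 0.358333, 11/40)

D_KL(P||M) = 0.0031 dits
D_KL(Q||M) = 0.0033 dits

JSD(P||Q) = 0.5 × 0.0031 + 0.5 × 0.0033 = 0.0032 dits

Unlike KL divergence, JSD is symmetric and bounded: 0 ≤ JSD ≤ log(2).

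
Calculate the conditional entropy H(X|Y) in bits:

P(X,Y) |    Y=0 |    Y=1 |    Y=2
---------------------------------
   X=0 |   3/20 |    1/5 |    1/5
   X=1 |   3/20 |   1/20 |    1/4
0.9265 bits

Using the chain rule: H(X|Y) = H(X,Y) - H(Y)

First, compute H(X,Y) = 2.4660 bits

Marginal P(Y) = (3/10, 1/4, 9/20)
H(Y) = 1.5395 bits

H(X|Y) = H(X,Y) - H(Y) = 2.4660 - 1.5395 = 0.9265 bits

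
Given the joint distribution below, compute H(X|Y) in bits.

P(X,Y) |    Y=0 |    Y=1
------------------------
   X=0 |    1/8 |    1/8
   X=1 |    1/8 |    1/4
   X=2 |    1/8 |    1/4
1.5456 bits

Using the chain rule: H(X|Y) = H(X,Y) - H(Y)

First, compute H(X,Y) = 2.5000 bits

Marginal P(Y) = (3/8, 5/8)
H(Y) = 0.9544 bits

H(X|Y) = H(X,Y) - H(Y) = 2.5000 - 0.9544 = 1.5456 bits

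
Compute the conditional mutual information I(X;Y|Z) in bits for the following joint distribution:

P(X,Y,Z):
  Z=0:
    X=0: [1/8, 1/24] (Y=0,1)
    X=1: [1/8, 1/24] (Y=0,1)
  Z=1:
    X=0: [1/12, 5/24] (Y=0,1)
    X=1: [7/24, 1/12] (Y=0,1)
0.1208 bits

Conditional mutual information: I(X;Y|Z) = H(X|Z) + H(Y|Z) - H(X,Y|Z)

H(Z) = 0.9183
H(X,Z) = 1.9108 → H(X|Z) = 0.9925
H(Y,Z) = 1.8479 → H(Y|Z) = 0.9296
H(X,Y,Z) = 2.7195 → H(X,Y|Z) = 1.8012

I(X;Y|Z) = 0.9925 + 0.9296 - 1.8012 = 0.1208 bits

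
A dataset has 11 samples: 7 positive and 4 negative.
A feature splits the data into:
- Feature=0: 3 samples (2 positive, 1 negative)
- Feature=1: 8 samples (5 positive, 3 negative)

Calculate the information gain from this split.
0.0011 bits

Information Gain = H(Y) - H(Y|Feature)

Before split:
P(positive) = 7/11 = 0.6364
H(Y) = 0.9457 bits

After split:
Feature=0: H = 0.9183 bits (weight = 3/11)
Feature=1: H = 0.9544 bits (weight = 8/11)
H(Y|Feature) = (3/11)×0.9183 + (8/11)×0.9544 = 0.9446 bits

Information Gain = 0.9457 - 0.9446 = 0.0011 bits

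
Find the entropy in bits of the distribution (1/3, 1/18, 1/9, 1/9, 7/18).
1.9943 bits

Shannon entropy is H(X) = -Σ p(x) log p(x).

For P = (1/3, 1/18, 1/9, 1/9, 7/18):
H = -1/3 × log_2(1/3) -1/18 × log_2(1/18) -1/9 × log_2(1/9) -1/9 × log_2(1/9) -7/18 × log_2(7/18)
H = 1.9943 bits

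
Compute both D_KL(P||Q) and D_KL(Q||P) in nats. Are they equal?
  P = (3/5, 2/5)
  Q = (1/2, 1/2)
D_KL(P||Q) = 0.0201, D_KL(Q||P) = 0.0204

KL divergence is not symmetric: D_KL(P||Q) ≠ D_KL(Q||P) in general.

D_KL(P||Q) = 0.0201 nats
D_KL(Q||P) = 0.0204 nats

No, they are not equal!

This asymmetry is why KL divergence is not a true distance metric.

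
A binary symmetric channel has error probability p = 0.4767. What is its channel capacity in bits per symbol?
0.0016 bits

For a binary symmetric channel (BSC) with error probability p:
Capacity C = 1 - H(p) bits per symbol

where H(p) = -p log₂(p) - (1-p) log₂(1-p) is the binary entropy function.

H(0.4767) = 0.9984 bits
C = 1 - 0.9984 = 0.0016 bits per symbol

This means we can reliably transmit up to 0.0016 bits of information per channel use.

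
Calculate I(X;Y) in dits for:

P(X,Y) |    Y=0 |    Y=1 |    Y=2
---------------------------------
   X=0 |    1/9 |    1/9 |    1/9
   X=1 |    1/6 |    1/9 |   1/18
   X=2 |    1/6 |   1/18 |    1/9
0.0137 dits

Mutual information: I(X;Y) = H(X) + H(Y) - H(X,Y)

Marginals:
P(X) = (1/3, 1/3, 1/3), H(X) = 0.4771 dits
P(Y) = (4/9, 5/18, 5/18), H(Y) = 0.4656 dits

Joint entropy: H(X,Y) = 0.9290 dits

I(X;Y) = 0.4771 + 0.4656 - 0.9290 = 0.0137 dits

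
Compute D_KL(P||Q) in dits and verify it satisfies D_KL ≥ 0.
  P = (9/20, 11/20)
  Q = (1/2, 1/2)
0.0022 dits

KL divergence satisfies the Gibbs inequality: D_KL(P||Q) ≥ 0 for all distributions P, Q.

D_KL(P||Q) = Σ p(x) log(p(x)/q(x))
Term by term:
  x=0: 9/20 × log_10[(9/20)/(1/2)] = -0.0206
  x=1: 11/20 × log_10[(11/20)/(1/2)] = 0.0228
D_KL(P||Q) = 0.0022 dits

D_KL(P||Q) = 0.0022 ≥ 0 ✓

This non-negativity is a fundamental property: relative entropy cannot be negative because it measures how different Q is from P.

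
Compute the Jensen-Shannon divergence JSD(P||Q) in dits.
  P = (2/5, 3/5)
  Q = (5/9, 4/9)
0.0053 dits

Jensen-Shannon divergence is:
JSD(P||Q) = 0.5 × D_KL(P||M) + 0.5 × D_KL(Q||M)
where M = 0.5 × (P + Q) is the mixture distribution.

M = 0.5 × (2/5, 3/5) + 0.5 × (5/9, 4/9) = (0.477778, 0.522222)

D_KL(P||M) = 0.0053 dits
D_KL(Q||M) = 0.0053 dits

JSD(P||Q) = 0.5 × 0.0053 + 0.5 × 0.0053 = 0.0053 dits

Unlike KL divergence, JSD is symmetric and bounded: 0 ≤ JSD ≤ log(2).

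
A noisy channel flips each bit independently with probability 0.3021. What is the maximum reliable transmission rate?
0.1162 bits

For a binary symmetric channel (BSC) with error probability p:
Capacity C = 1 - H(p) bits per symbol

where H(p) = -p log₂(p) - (1-p) log₂(1-p) is the binary entropy function.

H(0.3021) = 0.8838 bits
C = 1 - 0.8838 = 0.1162 bits per symbol

This means we can reliably transmit up to 0.1162 bits of information per channel use.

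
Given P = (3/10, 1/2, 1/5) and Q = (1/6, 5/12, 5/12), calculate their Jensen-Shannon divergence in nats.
0.0310 nats

Jensen-Shannon divergence is:
JSD(P||Q) = 0.5 × D_KL(P||M) + 0.5 × D_KL(Q||M)
where M = 0.5 × (P + Q) is the mixture distribution.

M = 0.5 × (3/10, 1/2, 1/5) + 0.5 × (1/6, 5/12, 5/12) = (7/30, 11/24, 0.308333)

D_KL(P||M) = 0.0323 nats
D_KL(Q||M) = 0.0297 nats

JSD(P||Q) = 0.5 × 0.0323 + 0.5 × 0.0297 = 0.0310 nats

Unlike KL divergence, JSD is symmetric and bounded: 0 ≤ JSD ≤ log(2).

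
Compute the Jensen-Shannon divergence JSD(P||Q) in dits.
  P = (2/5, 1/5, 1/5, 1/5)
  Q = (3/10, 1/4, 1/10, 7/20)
0.0103 dits

Jensen-Shannon divergence is:
JSD(P||Q) = 0.5 × D_KL(P||M) + 0.5 × D_KL(Q||M)
where M = 0.5 × (P + Q) is the mixture distribution.

M = 0.5 × (2/5, 1/5, 1/5, 1/5) + 0.5 × (3/10, 1/4, 1/10, 7/20) = (7/20, 9/40, 3/20, 11/40)

D_KL(P||M) = 0.0103 dits
D_KL(Q||M) = 0.0104 dits

JSD(P||Q) = 0.5 × 0.0103 + 0.5 × 0.0104 = 0.0103 dits

Unlike KL divergence, JSD is symmetric and bounded: 0 ≤ JSD ≤ log(2).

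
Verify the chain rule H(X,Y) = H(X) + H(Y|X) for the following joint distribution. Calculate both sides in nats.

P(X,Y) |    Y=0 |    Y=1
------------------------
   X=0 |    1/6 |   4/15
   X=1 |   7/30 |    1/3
H(X,Y) = 1.3569, H(X) = 0.6842, H(Y|X) = 0.6726 (all in nats)

Chain rule: H(X,Y) = H(X) + H(Y|X)

Left side — joint entropy directly:
H(X,Y) = -Σ p(x,y) log p(x,y) = 1.3569 nats

Right side — compute H(Y|X) from the conditional distributions:
P(X) = (13/30, 17/30), so H(X) = 0.6842 nats
H(Y|X) = Σ_x P(X=x) · H(Y|X=x):
  P(Y|X=0) = (5/13, 8/13), H(Y|X=0) = 0.6663, weight P(X=0) = 13/30
  P(Y|X=1) = (7/17, 10/17), H(Y|X=1) = 0.6775, weight P(X=1) = 17/30
H(Y|X) = 0.6726 nats

H(X) + H(Y|X) = 0.6842 + 0.6726 = 1.3569 nats

Both sides equal 1.3569 nats. ✓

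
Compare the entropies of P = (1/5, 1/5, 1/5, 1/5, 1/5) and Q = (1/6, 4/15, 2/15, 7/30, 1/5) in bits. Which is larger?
P

Computing entropies in bits:
H(P) = 2.3219
H(Q) = 2.2812

Distribution P has higher entropy.

Intuition: The distribution closer to uniform (more spread out) has higher entropy.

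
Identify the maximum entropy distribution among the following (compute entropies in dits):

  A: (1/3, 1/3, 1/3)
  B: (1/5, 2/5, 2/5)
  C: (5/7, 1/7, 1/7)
A

For a discrete distribution over n outcomes, entropy is maximized by the uniform distribution.

Computing entropies:
H(A) = 0.4771 dits
H(B) = 0.4581 dits
H(C) = 0.3458 dits

The uniform distribution (where all probabilities equal 1/3) achieves the maximum entropy of log_10(3) = 0.4771 dits.

Distribution A has the highest entropy.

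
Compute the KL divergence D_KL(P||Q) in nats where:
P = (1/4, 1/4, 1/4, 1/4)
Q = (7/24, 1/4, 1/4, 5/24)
0.0070 nats

KL divergence: D_KL(P||Q) = Σ p(x) log(p(x)/q(x))

Computing term by term:
  x=0: 1/4 × log_e[(1/4)/(7/24)] = 1/4 × -0.1542 = -0.0385
  x=1: 1/4 × log_e[(1/4)/(1/4)] = 1/4 × 0.0000 = 0.0000
  x=2: 1/4 × log_e[(1/4)/(1/4)] = 1/4 × 0.0000 = 0.0000
  x=3: 1/4 × log_e[(1/4)/(5/24)] = 1/4 × 0.1823 = 0.0456

D_KL(P||Q) = 0.0070 nats

Note: KL divergence is always non-negative and equals 0 iff P = Q.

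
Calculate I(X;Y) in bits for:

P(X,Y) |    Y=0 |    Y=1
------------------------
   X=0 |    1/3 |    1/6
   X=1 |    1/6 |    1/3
0.0817 bits

Mutual information: I(X;Y) = H(X) + H(Y) - H(X,Y)

Marginals:
P(X) = (1/2, 1/2), H(X) = 1.0000 bits
P(Y) = (1/2, 1/2), H(Y) = 1.0000 bits

Joint entropy: H(X,Y) = 1.9183 bits

I(X;Y) = 1.0000 + 1.0000 - 1.9183 = 0.0817 bits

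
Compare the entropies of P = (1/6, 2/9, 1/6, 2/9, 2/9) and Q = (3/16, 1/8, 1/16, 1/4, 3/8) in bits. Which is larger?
P

Computing entropies in bits:
H(P) = 2.3083
H(Q) = 2.1085

Distribution P has higher entropy.

Intuition: The distribution closer to uniform (more spread out) has higher entropy.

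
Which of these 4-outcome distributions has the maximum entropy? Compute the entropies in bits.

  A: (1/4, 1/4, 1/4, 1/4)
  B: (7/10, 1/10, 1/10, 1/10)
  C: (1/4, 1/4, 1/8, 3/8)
A

For a discrete distribution over n outcomes, entropy is maximized by the uniform distribution.

Computing entropies:
H(A) = 2.0000 bits
H(B) = 1.3568 bits
H(C) = 1.9056 bits

The uniform distribution (where all probabilities equal 1/4) achieves the maximum entropy of log_2(4) = 2.0000 bits.

Distribution A has the highest entropy.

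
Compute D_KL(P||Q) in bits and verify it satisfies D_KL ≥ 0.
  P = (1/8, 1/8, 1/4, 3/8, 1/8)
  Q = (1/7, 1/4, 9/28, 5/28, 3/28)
0.1895 bits

KL divergence satisfies the Gibbs inequality: D_KL(P||Q) ≥ 0 for all distributions P, Q.

D_KL(P||Q) = Σ p(x) log(p(x)/q(x))
Term by term:
  x=0: 1/8 × log_2[(1/8)/(1/7)] = -0.0241
  x=1: 1/8 × log_2[(1/8)/(1/4)] = -0.1250
  x=2: 1/4 × log_2[(1/4)/(9/28)] = -0.0906
  x=3: 3/8 × log_2[(3/8)/(5/28)] = 0.4014
  x=4: 1/8 × log_2[(1/8)/(3/28)] = 0.0278
D_KL(P||Q) = 0.1895 bits

D_KL(P||Q) = 0.1895 ≥ 0 ✓

This non-negativity is a fundamental property: relative entropy cannot be negative because it measures how different Q is from P.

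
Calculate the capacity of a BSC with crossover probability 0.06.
0.6726 bits

For a binary symmetric channel (BSC) with error probability p:
Capacity C = 1 - H(p) bits per symbol

where H(p) = -p log₂(p) - (1-p) log₂(1-p) is the binary entropy function.

H(0.06) = 0.3274 bits
C = 1 - 0.3274 = 0.6726 bits per symbol

This means we can reliably transmit up to 0.6726 bits of information per channel use.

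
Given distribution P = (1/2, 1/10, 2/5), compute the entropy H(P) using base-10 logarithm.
0.4097 dits

Shannon entropy is H(X) = -Σ p(x) log p(x).

For P = (1/2, 1/10, 2/5):
H = -1/2 × log_10(1/2) -1/10 × log_10(1/10) -2/5 × log_10(2/5)
H = 0.4097 dits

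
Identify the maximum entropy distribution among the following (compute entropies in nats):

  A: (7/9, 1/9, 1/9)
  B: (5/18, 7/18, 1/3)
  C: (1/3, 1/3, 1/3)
C

For a discrete distribution over n outcomes, entropy is maximized by the uniform distribution.

Computing entropies:
H(A) = 0.6837 nats
H(B) = 1.0893 nats
H(C) = 1.0986 nats

The uniform distribution (where all probabilities equal 1/3) achieves the maximum entropy of log_e(3) = 1.0986 nats.

Distribution C has the highest entropy.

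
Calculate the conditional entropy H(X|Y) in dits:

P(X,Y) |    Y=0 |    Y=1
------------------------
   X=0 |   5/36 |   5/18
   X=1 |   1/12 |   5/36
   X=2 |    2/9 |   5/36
0.4485 dits

Using the chain rule: H(X|Y) = H(X,Y) - H(Y)

First, compute H(X,Y) = 0.7468 dits

Marginal P(Y) = (4/9, 5/9)
H(Y) = 0.2983 dits

H(X|Y) = H(X,Y) - H(Y) = 0.7468 - 0.2983 = 0.4485 dits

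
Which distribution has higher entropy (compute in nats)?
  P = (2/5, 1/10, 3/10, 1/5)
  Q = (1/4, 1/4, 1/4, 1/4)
Q

Computing entropies in nats:
H(P) = 1.2799
H(Q) = 1.3863

Distribution Q has higher entropy.

Intuition: The distribution closer to uniform (more spread out) has higher entropy.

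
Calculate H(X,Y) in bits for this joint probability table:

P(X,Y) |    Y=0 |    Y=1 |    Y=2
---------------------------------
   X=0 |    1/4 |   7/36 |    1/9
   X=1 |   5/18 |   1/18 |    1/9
2.4088 bits

Joint entropy is H(X,Y) = -Σ_{x,y} p(x,y) log p(x,y).

Summing over all non-zero entries:
H(X,Y) = -[1/4·log_2(1/4) + 7/36·log_2(7/36) + 1/9·log_2(1/9) + 5/18·log_2(5/18) + 1/18·log_2(1/18) + 1/9·log_2(1/9)]
H(X,Y) = 2.4088 bits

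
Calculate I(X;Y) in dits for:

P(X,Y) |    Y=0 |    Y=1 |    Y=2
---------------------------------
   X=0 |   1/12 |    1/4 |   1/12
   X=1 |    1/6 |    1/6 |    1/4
0.0227 dits

Mutual information: I(X;Y) = H(X) + H(Y) - H(X,Y)

Marginals:
P(X) = (5/12, 7/12), H(X) = 0.2950 dits
P(Y) = (1/4, 5/12, 1/3), H(Y) = 0.4680 dits

Joint entropy: H(X,Y) = 0.7403 dits

I(X;Y) = 0.2950 + 0.4680 - 0.7403 = 0.0227 dits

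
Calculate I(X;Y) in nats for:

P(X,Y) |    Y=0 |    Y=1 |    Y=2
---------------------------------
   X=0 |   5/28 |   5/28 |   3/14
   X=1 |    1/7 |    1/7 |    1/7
0.0009 nats

Mutual information: I(X;Y) = H(X) + H(Y) - H(X,Y)

Marginals:
P(X) = (4/7, 3/7), H(X) = 0.6829 nats
P(Y) = (9/28, 9/28, 5/14), H(Y) = 1.0974 nats

Joint entropy: H(X,Y) = 1.7793 nats

I(X;Y) = 0.6829 + 1.0974 - 1.7793 = 0.0009 nats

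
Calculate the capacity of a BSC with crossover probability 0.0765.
0.6103 bits

For a binary symmetric channel (BSC) with error probability p:
Capacity C = 1 - H(p) bits per symbol

where H(p) = -p log₂(p) - (1-p) log₂(1-p) is the binary entropy function.

H(0.0765) = 0.3897 bits
C = 1 - 0.3897 = 0.6103 bits per symbol

This means we can reliably transmit up to 0.6103 bits of information per channel use.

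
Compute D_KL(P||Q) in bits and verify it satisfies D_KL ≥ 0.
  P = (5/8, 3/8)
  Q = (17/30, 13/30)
0.0101 bits

KL divergence satisfies the Gibbs inequality: D_KL(P||Q) ≥ 0 for all distributions P, Q.

D_KL(P||Q) = Σ p(x) log(p(x)/q(x))
Term by term:
  x=0: 5/8 × log_2[(5/8)/(17/30)] = 0.0883
  x=1: 3/8 × log_2[(3/8)/(13/30)] = -0.0782
D_KL(P||Q) = 0.0101 bits

D_KL(P||Q) = 0.0101 ≥ 0 ✓

This non-negativity is a fundamental property: relative entropy cannot be negative because it measures how different Q is from P.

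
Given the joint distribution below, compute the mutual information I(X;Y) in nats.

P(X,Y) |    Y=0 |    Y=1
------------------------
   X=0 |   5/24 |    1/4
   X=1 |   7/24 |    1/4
0.0035 nats

Mutual information: I(X;Y) = H(X) + H(Y) - H(X,Y)

Marginals:
P(X) = (11/24, 13/24), H(X) = 0.6897 nats
P(Y) = (1/2, 1/2), H(Y) = 0.6931 nats

Joint entropy: H(X,Y) = 1.3793 nats

I(X;Y) = 0.6897 + 0.6931 - 1.3793 = 0.0035 nats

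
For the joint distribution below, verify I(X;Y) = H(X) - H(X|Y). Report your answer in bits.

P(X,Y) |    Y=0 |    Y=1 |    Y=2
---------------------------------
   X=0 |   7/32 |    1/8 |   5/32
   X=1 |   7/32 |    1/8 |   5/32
I(X;Y) = 0.0000 bits

Mutual information has multiple equivalent forms:
- I(X;Y) = H(X) - H(X|Y)
- I(X;Y) = H(Y) - H(Y|X)
- I(X;Y) = H(X) + H(Y) - H(X,Y)

Computing all quantities:
H(X) = 1.0000, H(Y) = 1.5462, H(X,Y) = 2.5462
H(X|Y) = 1.0000, H(Y|X) = 1.5462

Verification:
H(X) - H(X|Y) = 1.0000 - 1.0000 = 0.0000
H(Y) - H(Y|X) = 1.5462 - 1.5462 = 0.0000
H(X) + H(Y) - H(X,Y) = 1.0000 + 1.5462 - 2.5462 = 0.0000

All forms give I(X;Y) = 0.0000 bits. ✓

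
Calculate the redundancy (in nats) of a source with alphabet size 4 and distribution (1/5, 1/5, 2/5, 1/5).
0.0541 nats

Redundancy measures how far a source is from maximum entropy:
R = H_max - H(X)

Maximum entropy for 4 symbols: H_max = log_e(4) = 1.3863 nats
Actual entropy: H(X) = 1.3322 nats
Redundancy: R = 1.3863 - 1.3322 = 0.0541 nats

This redundancy represents potential for compression: the source could be compressed by 0.0541 nats per symbol.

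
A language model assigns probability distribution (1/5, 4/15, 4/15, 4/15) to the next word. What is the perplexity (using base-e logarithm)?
3.9721

Perplexity is e^H (or exp(H) for natural log).

First, H = -Σ p log p = 1.3793 nats
Perplexity = e^1.3793 = 3.9721

Interpretation: The model's uncertainty is equivalent to choosing uniformly among 4.0 options.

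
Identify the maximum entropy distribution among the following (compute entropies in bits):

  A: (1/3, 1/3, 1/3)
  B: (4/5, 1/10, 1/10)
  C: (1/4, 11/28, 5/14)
A

For a discrete distribution over n outcomes, entropy is maximized by the uniform distribution.

Computing entropies:
H(A) = 1.5850 bits
H(B) = 0.9219 bits
H(C) = 1.5601 bits

The uniform distribution (where all probabilities equal 1/3) achieves the maximum entropy of log_2(3) = 1.5850 bits.

Distribution A has the highest entropy.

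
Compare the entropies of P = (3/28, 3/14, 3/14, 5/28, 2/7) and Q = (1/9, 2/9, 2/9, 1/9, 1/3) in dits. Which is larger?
P

Computing entropies in dits:
H(P) = 0.6797
H(Q) = 0.6614

Distribution P has higher entropy.

Intuition: The distribution closer to uniform (more spread out) has higher entropy.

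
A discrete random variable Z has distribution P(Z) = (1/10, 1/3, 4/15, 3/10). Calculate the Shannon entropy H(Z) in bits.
1.8901 bits

Shannon entropy is H(X) = -Σ p(x) log p(x).

For P = (1/10, 1/3, 4/15, 3/10):
H = -1/10 × log_2(1/10) -1/3 × log_2(1/3) -4/15 × log_2(4/15) -3/10 × log_2(3/10)
H = 1.8901 bits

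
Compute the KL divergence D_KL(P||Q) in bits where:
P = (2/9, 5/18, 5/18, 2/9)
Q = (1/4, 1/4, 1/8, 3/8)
0.1567 bits

KL divergence: D_KL(P||Q) = Σ p(x) log(p(x)/q(x))

Computing term by term:
  x=0: 2/9 × log_2[(2/9)/(1/4)] = 2/9 × -0.1699 = -0.0378
  x=1: 5/18 × log_2[(5/18)/(1/4)] = 5/18 × 0.1520 = 0.0422
  x=2: 5/18 × log_2[(5/18)/(1/8)] = 5/18 × 1.1520 = 0.3200
  x=3: 2/9 × log_2[(2/9)/(3/8)] = 2/9 × -0.7549 = -0.1678

D_KL(P||Q) = 0.1567 bits

Note: KL divergence is always non-negative and equals 0 iff P = Q.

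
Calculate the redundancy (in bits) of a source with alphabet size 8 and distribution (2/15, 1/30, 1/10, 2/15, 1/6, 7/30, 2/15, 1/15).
0.1603 bits

Redundancy measures how far a source is from maximum entropy:
R = H_max - H(X)

Maximum entropy for 8 symbols: H_max = log_2(8) = 3.0000 bits
Actual entropy: H(X) = 2.8397 bits
Redundancy: R = 3.0000 - 2.8397 = 0.1603 bits

This redundancy represents potential for compression: the source could be compressed by 0.1603 bits per symbol.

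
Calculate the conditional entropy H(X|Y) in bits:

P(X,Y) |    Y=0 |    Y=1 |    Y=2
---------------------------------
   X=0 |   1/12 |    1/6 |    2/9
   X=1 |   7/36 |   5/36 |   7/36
0.9639 bits

Using the chain rule: H(X|Y) = H(X,Y) - H(Y)

First, compute H(X,Y) = 2.5261 bits

Marginal P(Y) = (5/18, 11/36, 5/12)
H(Y) = 1.5622 bits

H(X|Y) = H(X,Y) - H(Y) = 2.5261 - 1.5622 = 0.9639 bits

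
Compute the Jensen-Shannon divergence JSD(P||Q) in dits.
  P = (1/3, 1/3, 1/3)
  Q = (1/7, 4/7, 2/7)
0.0158 dits

Jensen-Shannon divergence is:
JSD(P||Q) = 0.5 × D_KL(P||M) + 0.5 × D_KL(Q||M)
where M = 0.5 × (P + Q) is the mixture distribution.

M = 0.5 × (1/3, 1/3, 1/3) + 0.5 × (1/7, 4/7, 2/7) = (5/21, 0.452381, 0.309524)

D_KL(P||M) = 0.0152 dits
D_KL(Q||M) = 0.0164 dits

JSD(P||Q) = 0.5 × 0.0152 + 0.5 × 0.0164 = 0.0158 dits

Unlike KL divergence, JSD is symmetric and bounded: 0 ≤ JSD ≤ log(2).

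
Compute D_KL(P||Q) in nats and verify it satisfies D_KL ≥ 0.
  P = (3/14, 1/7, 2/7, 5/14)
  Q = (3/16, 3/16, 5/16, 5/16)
0.0119 nats

KL divergence satisfies the Gibbs inequality: D_KL(P||Q) ≥ 0 for all distributions P, Q.

D_KL(P||Q) = Σ p(x) log(p(x)/q(x))
Term by term:
  x=0: 3/14 × log_e[(3/14)/(3/16)] = 0.0286
  x=1: 1/7 × log_e[(1/7)/(3/16)] = -0.0388
  x=2: 2/7 × log_e[(2/7)/(5/16)] = -0.0256
  x=3: 5/14 × log_e[(5/14)/(5/16)] = 0.0477
D_KL(P||Q) = 0.0119 nats

D_KL(P||Q) = 0.0119 ≥ 0 ✓

This non-negativity is a fundamental property: relative entropy cannot be negative because it measures how different Q is from P.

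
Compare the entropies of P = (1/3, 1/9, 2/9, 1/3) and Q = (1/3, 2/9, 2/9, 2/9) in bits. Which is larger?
Q

Computing entropies in bits:
H(P) = 1.8911
H(Q) = 1.9749

Distribution Q has higher entropy.

Intuition: The distribution closer to uniform (more spread out) has higher entropy.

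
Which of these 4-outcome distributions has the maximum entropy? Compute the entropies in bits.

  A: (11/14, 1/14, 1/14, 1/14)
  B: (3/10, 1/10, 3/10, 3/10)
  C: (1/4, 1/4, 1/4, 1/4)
C

For a discrete distribution over n outcomes, entropy is maximized by the uniform distribution.

Computing entropies:
H(A) = 1.0892 bits
H(B) = 1.8955 bits
H(C) = 2.0000 bits

The uniform distribution (where all probabilities equal 1/4) achieves the maximum entropy of log_2(4) = 2.0000 bits.

Distribution C has the highest entropy.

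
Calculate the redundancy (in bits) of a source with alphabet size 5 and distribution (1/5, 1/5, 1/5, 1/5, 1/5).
0.0000 bits

Redundancy measures how far a source is from maximum entropy:
R = H_max - H(X)

Maximum entropy for 5 symbols: H_max = log_2(5) = 2.3219 bits
Actual entropy: H(X) = 2.3219 bits
Redundancy: R = 2.3219 - 2.3219 = 0.0000 bits

This redundancy represents potential for compression: the source could be compressed by 0.0000 bits per symbol.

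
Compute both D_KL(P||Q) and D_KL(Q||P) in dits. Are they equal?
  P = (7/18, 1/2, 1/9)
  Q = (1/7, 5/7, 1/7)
D_KL(P||Q) = 0.0796, D_KL(Q||P) = 0.0641

KL divergence is not symmetric: D_KL(P||Q) ≠ D_KL(Q||P) in general.

D_KL(P||Q) = 0.0796 dits
D_KL(Q||P) = 0.0641 dits

No, they are not equal!

This asymmetry is why KL divergence is not a true distance metric.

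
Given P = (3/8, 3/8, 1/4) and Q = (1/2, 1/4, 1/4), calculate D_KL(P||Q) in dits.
0.0192 dits

KL divergence: D_KL(P||Q) = Σ p(x) log(p(x)/q(x))

Computing term by term:
  x=0: 3/8 × log_10[(3/8)/(1/2)] = 3/8 × -0.1249 = -0.0469
  x=1: 3/8 × log_10[(3/8)/(1/4)] = 3/8 × 0.1761 = 0.0660
  x=2: 1/4 × log_10[(1/4)/(1/4)] = 1/4 × 0.0000 = 0.0000

D_KL(P||Q) = 0.0192 dits

Note: KL divergence is always non-negative and equals 0 iff P = Q.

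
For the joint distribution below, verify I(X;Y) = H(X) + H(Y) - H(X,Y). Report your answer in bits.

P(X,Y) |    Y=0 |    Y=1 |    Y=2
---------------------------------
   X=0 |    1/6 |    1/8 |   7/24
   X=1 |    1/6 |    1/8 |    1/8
I(X;Y) = 0.0293 bits

Mutual information has multiple equivalent forms:
- I(X;Y) = H(X) - H(X|Y)
- I(X;Y) = H(Y) - H(Y|X)
- I(X;Y) = H(X) + H(Y) - H(X,Y)

Computing all quantities:
H(X) = 0.9799, H(Y) = 1.5546, H(X,Y) = 2.5051
H(X|Y) = 0.9505, H(Y|X) = 1.5253

Verification:
H(X) - H(X|Y) = 0.9799 - 0.9505 = 0.0293
H(Y) - H(Y|X) = 1.5546 - 1.5253 = 0.0293
H(X) + H(Y) - H(X,Y) = 0.9799 + 1.5546 - 2.5051 = 0.0293

All forms give I(X;Y) = 0.0293 bits. ✓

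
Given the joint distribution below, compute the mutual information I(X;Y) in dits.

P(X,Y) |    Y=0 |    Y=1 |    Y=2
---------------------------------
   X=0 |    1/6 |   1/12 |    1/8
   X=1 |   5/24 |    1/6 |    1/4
0.0027 dits

Mutual information: I(X;Y) = H(X) + H(Y) - H(X,Y)

Marginals:
P(X) = (3/8, 5/8), H(X) = 0.2873 dits
P(Y) = (3/8, 1/4, 3/8), H(Y) = 0.4700 dits

Joint entropy: H(X,Y) = 0.7546 dits

I(X;Y) = 0.2873 + 0.4700 - 0.7546 = 0.0027 dits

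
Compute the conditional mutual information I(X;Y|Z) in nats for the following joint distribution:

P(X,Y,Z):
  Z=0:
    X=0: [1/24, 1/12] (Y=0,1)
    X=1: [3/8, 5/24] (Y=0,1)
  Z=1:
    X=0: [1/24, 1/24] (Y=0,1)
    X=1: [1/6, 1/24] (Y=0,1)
0.0326 nats

Conditional mutual information: I(X;Y|Z) = H(X|Z) + H(Y|Z) - H(X,Y|Z)

H(Z) = 0.6036
H(X,Z) = 1.1082 → H(X|Z) = 0.5046
H(Y,Z) = 1.2580 → H(Y|Z) = 0.6544
H(X,Y,Z) = 1.7300 → H(X,Y|Z) = 1.1263

I(X;Y|Z) = 0.5046 + 0.6544 - 1.1263 = 0.0326 nats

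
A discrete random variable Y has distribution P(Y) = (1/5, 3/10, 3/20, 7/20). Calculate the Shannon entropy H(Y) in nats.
1.3351 nats

Shannon entropy is H(X) = -Σ p(x) log p(x).

For P = (1/5, 3/10, 3/20, 7/20):
H = -1/5 × log_e(1/5) -3/10 × log_e(3/10) -3/20 × log_e(3/20) -7/20 × log_e(7/20)
H = 1.3351 nats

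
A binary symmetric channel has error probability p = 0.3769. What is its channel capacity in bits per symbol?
0.0442 bits

For a binary symmetric channel (BSC) with error probability p:
Capacity C = 1 - H(p) bits per symbol

where H(p) = -p log₂(p) - (1-p) log₂(1-p) is the binary entropy function.

H(0.3769) = 0.9558 bits
C = 1 - 0.9558 = 0.0442 bits per symbol

This means we can reliably transmit up to 0.0442 bits of information per channel use.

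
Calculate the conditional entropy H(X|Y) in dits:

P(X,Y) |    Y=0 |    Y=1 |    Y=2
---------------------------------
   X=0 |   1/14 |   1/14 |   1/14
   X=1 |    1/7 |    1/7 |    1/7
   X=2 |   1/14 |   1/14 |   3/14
0.4463 dits

Using the chain rule: H(X|Y) = H(X,Y) - H(Y)

First, compute H(X,Y) = 0.9149 dits

Marginal P(Y) = (2/7, 2/7, 3/7)
H(Y) = 0.4686 dits

H(X|Y) = H(X,Y) - H(Y) = 0.9149 - 0.4686 = 0.4463 dits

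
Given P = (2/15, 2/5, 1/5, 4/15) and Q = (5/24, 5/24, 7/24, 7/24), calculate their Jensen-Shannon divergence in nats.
0.0241 nats

Jensen-Shannon divergence is:
JSD(P||Q) = 0.5 × D_KL(P||M) + 0.5 × D_KL(Q||M)
where M = 0.5 × (P + Q) is the mixture distribution.

M = 0.5 × (2/15, 2/5, 1/5, 4/15) + 0.5 × (5/24, 5/24, 7/24, 7/24) = (0.170833, 0.304167, 0.245833, 0.279167)

D_KL(P||M) = 0.0230 nats
D_KL(Q||M) = 0.0251 nats

JSD(P||Q) = 0.5 × 0.0230 + 0.5 × 0.0251 = 0.0241 nats

Unlike KL divergence, JSD is symmetric and bounded: 0 ≤ JSD ≤ log(2).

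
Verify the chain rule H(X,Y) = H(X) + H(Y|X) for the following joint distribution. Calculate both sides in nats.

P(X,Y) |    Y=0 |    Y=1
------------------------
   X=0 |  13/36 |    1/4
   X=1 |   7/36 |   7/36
H(X,Y) = 1.3512, H(X) = 0.6682, H(Y|X) = 0.6830 (all in nats)

Chain rule: H(X,Y) = H(X) + H(Y|X)

Left side — joint entropy directly:
H(X,Y) = -Σ p(x,y) log p(x,y) = 1.3512 nats

Right side — compute H(Y|X) from the conditional distributions:
P(X) = (11/18, 7/18), so H(X) = 0.6682 nats
H(Y|X) = Σ_x P(X=x) · H(Y|X=x):
  P(Y|X=0) = (13/22, 9/22), H(Y|X=0) = 0.6765, weight P(X=0) = 11/18
  P(Y|X=1) = (1/2, 1/2), H(Y|X=1) = 0.6931, weight P(X=1) = 7/18
H(Y|X) = 0.6830 nats

H(X) + H(Y|X) = 0.6682 + 0.6830 = 1.3512 nats

Both sides equal 1.3512 nats. ✓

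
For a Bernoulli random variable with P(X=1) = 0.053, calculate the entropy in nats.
0.2073 nats

The binary entropy function is:
H(p) = -p log(p) - (1-p) log(1-p)

H(0.053) = -0.053 × log_e(0.053) - 0.947 × log_e(0.947)
H(0.053) = 0.2073 nats

Note: Binary entropy is maximized at p=0.5 (H=1 bit) and minimized at p=0 or p=1 (H=0).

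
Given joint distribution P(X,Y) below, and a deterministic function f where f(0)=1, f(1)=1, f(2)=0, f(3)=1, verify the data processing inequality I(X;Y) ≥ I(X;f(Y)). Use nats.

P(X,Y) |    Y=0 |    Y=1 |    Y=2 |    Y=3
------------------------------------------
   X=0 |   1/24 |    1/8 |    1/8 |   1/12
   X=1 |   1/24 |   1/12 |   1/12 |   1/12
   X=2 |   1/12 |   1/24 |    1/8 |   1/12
I(X;Y) = 0.0319, I(X;f(Y)) = 0.0028, inequality holds: 0.0319 ≥ 0.0028

Data Processing Inequality: For any Markov chain X → Y → Z, we have I(X;Y) ≥ I(X;Z).

Here Z = f(Y) is a deterministic function of Y, forming X → Y → Z.

Original I(X;Y) = 0.0319 nats

After applying f:
P(X,Z) where Z=f(Y):
- P(X,Z=0) = P(X,Y=2)
- P(X,Z=1) = P(X,Y=0) + P(X,Y=1) + P(X,Y=3)

I(X;Z) = I(X;f(Y)) = 0.0028 nats

Verification: 0.0319 ≥ 0.0028 ✓

Information cannot be created by processing; the function f can only lose information about X.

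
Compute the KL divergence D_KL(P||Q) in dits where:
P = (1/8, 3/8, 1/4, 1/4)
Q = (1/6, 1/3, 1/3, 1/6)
0.0164 dits

KL divergence: D_KL(P||Q) = Σ p(x) log(p(x)/q(x))

Computing term by term:
  x=0: 1/8 × log_10[(1/8)/(1/6)] = 1/8 × -0.1249 = -0.0156
  x=1: 3/8 × log_10[(3/8)/(1/3)] = 3/8 × 0.0512 = 0.0192
  x=2: 1/4 × log_10[(1/4)/(1/3)] = 1/4 × -0.1249 = -0.0312
  x=3: 1/4 × log_10[(1/4)/(1/6)] = 1/4 × 0.1761 = 0.0440

D_KL(P||Q) = 0.0164 dits

Note: KL divergence is always non-negative and equals 0 iff P = Q.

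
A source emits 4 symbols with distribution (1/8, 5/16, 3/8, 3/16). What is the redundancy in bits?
0.1171 bits

Redundancy measures how far a source is from maximum entropy:
R = H_max - H(X)

Maximum entropy for 4 symbols: H_max = log_2(4) = 2.0000 bits
Actual entropy: H(X) = 1.8829 bits
Redundancy: R = 2.0000 - 1.8829 = 0.1171 bits

This redundancy represents potential for compression: the source could be compressed by 0.1171 bits per symbol.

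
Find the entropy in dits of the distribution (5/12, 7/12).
0.2950 dits

Shannon entropy is H(X) = -Σ p(x) log p(x).

For P = (5/12, 7/12):
H = -5/12 × log_10(5/12) -7/12 × log_10(7/12)
H = 0.2950 dits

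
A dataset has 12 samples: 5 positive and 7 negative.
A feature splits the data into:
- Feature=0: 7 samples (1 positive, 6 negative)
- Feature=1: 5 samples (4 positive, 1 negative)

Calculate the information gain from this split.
0.3339 bits

Information Gain = H(Y) - H(Y|Feature)

Before split:
P(positive) = 5/12 = 0.4167
H(Y) = 0.9799 bits

After split:
Feature=0: H = 0.5917 bits (weight = 7/12)
Feature=1: H = 0.7219 bits (weight = 5/12)
H(Y|Feature) = (7/12)×0.5917 + (5/12)×0.7219 = 0.6459 bits

Information Gain = 0.9799 - 0.6459 = 0.3339 bits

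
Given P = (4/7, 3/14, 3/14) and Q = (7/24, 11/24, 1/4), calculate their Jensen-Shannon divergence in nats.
0.0464 nats

Jensen-Shannon divergence is:
JSD(P||Q) = 0.5 × D_KL(P||M) + 0.5 × D_KL(Q||M)
where M = 0.5 × (P + Q) is the mixture distribution.

M = 0.5 × (4/7, 3/14, 3/14) + 0.5 × (7/24, 11/24, 1/4) = (0.431548, 0.33631, 0.232143)

D_KL(P||M) = 0.0467 nats
D_KL(Q||M) = 0.0461 nats

JSD(P||Q) = 0.5 × 0.0467 + 0.5 × 0.0461 = 0.0464 nats

Unlike KL divergence, JSD is symmetric and bounded: 0 ≤ JSD ≤ log(2).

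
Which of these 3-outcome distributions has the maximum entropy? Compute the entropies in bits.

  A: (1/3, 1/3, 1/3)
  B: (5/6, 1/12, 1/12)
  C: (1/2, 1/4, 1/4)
A

For a discrete distribution over n outcomes, entropy is maximized by the uniform distribution.

Computing entropies:
H(A) = 1.5850 bits
H(B) = 0.8167 bits
H(C) = 1.5000 bits

The uniform distribution (where all probabilities equal 1/3) achieves the maximum entropy of log_2(3) = 1.5850 bits.

Distribution A has the highest entropy.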